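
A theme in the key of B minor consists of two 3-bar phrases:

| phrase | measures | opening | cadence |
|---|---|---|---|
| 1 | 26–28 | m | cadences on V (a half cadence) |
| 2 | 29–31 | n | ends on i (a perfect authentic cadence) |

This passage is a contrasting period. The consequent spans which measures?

The antecedent is the phrase ending with the weaker cadence (half cadence, phrase 1) and the consequent the one ending more conclusively (perfect authentic cadence, phrase 2); the consequent is measures 29-31.

measures 29–31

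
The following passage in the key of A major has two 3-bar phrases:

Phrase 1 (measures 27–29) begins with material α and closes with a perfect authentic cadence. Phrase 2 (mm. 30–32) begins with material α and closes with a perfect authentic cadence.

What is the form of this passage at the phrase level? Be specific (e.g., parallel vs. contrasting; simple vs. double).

repeated phrase

Both phrases have the same opening (α) and the same cadence (perfect authentic cadence): the second is a restatement, not a consequent, so this is a repeated phrase rather than a period.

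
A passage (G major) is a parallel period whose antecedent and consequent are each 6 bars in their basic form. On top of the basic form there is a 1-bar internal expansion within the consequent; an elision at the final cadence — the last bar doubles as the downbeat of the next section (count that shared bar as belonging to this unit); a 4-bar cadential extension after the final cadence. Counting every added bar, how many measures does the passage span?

17 measures

Basic parallel period: 6 + 6 = 12 bars.
12 (basic form) + 1 (internal expansion) + 4 (cadential extension) = 17.
The elision shares a bar with the next section but does not change this unit's count.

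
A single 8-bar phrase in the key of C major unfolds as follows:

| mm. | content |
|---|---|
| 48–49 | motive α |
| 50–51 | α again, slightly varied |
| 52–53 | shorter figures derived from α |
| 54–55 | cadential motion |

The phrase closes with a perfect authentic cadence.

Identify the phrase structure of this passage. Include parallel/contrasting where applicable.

Basic idea (bars 48–49) + its repetition (mm. 50–51) form the presentation; fragmentation and cadence (mm. 52–55) form the continuation — the 8-bar whole is a sentence.

sentence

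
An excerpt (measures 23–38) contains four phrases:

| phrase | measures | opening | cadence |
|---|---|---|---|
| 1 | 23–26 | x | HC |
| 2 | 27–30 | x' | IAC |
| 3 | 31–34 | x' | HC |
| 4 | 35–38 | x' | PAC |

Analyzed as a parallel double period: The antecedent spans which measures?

measures 23–30

In a double period the four phrases pair into a large antecedent (phrases 1–2, ending imperfect authentic cadence) and a large consequent (phrases 3–4, ending perfect authentic cadence). The antecedent spans mm. 23–30.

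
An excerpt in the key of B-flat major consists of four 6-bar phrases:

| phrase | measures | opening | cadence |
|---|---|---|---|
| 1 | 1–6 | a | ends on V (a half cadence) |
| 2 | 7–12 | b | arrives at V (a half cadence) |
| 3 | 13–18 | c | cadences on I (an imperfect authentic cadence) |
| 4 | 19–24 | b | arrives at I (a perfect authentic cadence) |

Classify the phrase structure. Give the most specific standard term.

contrasting double period

Four phrases in two halves: the first half (mm. 1–12) ends with a half cadence, the second (mm. 13–24) with a perfect authentic cadence — a large antecedent–consequent pair, i.e. a double period.
Phrase 3 begins with different material from phrase 1, making it contrasting.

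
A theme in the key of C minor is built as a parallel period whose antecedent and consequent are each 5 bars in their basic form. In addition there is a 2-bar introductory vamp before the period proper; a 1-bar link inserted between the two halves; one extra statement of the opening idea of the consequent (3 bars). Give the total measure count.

16 measures

Basic parallel period: 5 + 5 = 10 bars.
10 (basic form) + 2 (introduction) + 1 (link) + 3 (extra statement) = 16.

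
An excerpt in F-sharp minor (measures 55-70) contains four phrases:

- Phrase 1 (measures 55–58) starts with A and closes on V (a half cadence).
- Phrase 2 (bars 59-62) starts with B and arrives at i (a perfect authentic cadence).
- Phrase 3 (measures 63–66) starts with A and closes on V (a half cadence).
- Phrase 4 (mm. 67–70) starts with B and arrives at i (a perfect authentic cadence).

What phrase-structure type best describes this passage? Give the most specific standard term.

repeated period

The cadence pattern HC–PAC–HC–PAC is weak–strong twice, and phrases 3–4 restate phrases 1–2: a period heard twice, not a double period (which would end weakly at phrase 2).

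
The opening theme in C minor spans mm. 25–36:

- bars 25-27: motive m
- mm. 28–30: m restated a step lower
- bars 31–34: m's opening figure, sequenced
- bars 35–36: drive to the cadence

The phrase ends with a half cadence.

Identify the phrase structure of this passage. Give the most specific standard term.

sentence

Basic idea (mm. 25-27) + its repetition (mm. 28–30) form the presentation; fragmentation and cadence (bars 31–36) form the continuation — the 12-bar whole is a sentence.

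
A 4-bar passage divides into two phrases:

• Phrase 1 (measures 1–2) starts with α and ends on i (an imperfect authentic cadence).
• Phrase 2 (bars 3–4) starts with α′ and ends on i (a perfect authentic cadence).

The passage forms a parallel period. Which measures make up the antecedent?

measures 1–2

The phrase ending with the weaker cadence (imperfect authentic cadence) is the antecedent; the one ending more conclusively (perfect authentic cadence) is the consequent. The antecedent is measures 1–2.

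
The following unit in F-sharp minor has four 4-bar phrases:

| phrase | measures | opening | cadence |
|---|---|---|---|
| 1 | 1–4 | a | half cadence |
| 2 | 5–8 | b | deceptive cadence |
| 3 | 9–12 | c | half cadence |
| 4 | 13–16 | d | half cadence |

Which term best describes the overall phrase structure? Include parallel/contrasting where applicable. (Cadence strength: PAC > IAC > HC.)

phrase group

Phrase 4 ends with a half cadence, no stronger than phrase 2's deceptive cadence, so the four phrases do not form a double period; nor do phrases 3–4 duplicate 1–2, so it is not a repeated period. With no phrase reaching a conclusive cadence, the passage is a phrase group.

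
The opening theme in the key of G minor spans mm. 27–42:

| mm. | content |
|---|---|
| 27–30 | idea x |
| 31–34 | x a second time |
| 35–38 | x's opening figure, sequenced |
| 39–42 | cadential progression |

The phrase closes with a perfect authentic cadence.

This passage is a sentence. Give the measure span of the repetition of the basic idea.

measures 31–34

The presentation of a sentence is the basic idea (measures 27–30) plus its repetition (measures 31–34); the repetition of the basic idea is therefore bars 31–34.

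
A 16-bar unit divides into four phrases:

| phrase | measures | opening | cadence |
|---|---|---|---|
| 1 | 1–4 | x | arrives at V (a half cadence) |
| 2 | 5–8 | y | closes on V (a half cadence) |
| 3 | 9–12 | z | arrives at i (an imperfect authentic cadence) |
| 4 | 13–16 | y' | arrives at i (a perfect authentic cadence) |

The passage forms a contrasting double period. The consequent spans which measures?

measures 9–16

In a double period the four phrases pair into a large antecedent (phrases 1–2, ending half cadence) and a large consequent (phrases 3–4, ending perfect authentic cadence). The consequent spans measures 9-16.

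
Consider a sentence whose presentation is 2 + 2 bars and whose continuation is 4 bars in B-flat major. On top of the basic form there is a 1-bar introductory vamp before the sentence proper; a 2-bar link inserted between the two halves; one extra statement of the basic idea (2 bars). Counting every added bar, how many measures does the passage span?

13 measures

Basic sentence: 2 + 2 + 4 = 8 bars.
8 (basic form) + 1 (introduction) + 2 (link) + 2 (extra statement) = 13.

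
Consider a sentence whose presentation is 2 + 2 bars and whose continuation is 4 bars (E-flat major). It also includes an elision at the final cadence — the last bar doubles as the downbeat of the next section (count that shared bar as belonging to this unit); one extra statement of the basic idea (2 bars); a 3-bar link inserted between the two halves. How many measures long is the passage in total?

13 measures

Basic sentence: 2 + 2 + 4 = 8 bars.
8 (basic form) + 2 (extra statement) + 3 (link) = 13.
The elision shares a bar with the next section but does not change this unit's count.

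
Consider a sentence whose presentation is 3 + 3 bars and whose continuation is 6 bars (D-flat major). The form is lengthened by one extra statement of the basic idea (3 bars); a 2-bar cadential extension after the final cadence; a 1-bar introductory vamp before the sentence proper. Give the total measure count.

Basic sentence: 3 + 3 + 6 = 12 bars.
12 (basic form) + 3 (extra statement) + 2 (cadential extension) + 1 (introduction) = 18.

18 measures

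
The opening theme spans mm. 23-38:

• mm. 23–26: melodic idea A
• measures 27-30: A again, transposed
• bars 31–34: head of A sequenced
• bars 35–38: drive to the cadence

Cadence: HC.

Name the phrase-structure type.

Basic idea (mm. 23-26) + its repetition (mm. 27–30) form the presentation; fragmentation and cadence (mm. 31–38) form the continuation — the 16-bar whole is a sentence.

sentence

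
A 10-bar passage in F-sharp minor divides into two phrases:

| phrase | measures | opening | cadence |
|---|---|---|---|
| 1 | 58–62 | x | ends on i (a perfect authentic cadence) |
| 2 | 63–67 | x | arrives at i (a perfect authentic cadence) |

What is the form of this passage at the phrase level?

Both phrases have the same opening (x) and the same cadence (perfect authentic cadence): the second is a restatement, not a consequent, so this is a repeated phrase rather than a period.

repeated phrase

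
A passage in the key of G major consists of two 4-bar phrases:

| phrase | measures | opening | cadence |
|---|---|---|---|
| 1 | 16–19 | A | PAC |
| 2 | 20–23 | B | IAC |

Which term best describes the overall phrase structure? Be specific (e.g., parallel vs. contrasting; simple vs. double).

phrase group

The second phrase closes with an imperfect authentic cadence, which is not stronger than the first phrase's perfect authentic cadence; without a weak→strong cadential pair there is no antecedent–consequent relationship, so this is a phrase group rather than a period.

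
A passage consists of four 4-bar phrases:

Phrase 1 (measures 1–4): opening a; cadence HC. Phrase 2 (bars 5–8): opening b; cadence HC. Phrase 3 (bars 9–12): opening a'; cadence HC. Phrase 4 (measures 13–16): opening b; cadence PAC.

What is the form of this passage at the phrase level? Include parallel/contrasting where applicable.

Four phrases in two halves: the first half (bars 1–8) ends with a half cadence, the second (mm. 9–16) with a perfect authentic cadence — a large antecedent–consequent pair, i.e. a double period.
Phrase 3 begins with the same material as phrase 1, making it parallel.

parallel double period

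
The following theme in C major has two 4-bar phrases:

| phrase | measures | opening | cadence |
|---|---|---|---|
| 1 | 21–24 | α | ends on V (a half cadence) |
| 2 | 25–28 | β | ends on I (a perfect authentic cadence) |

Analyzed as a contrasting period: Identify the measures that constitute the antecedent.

measures 21–24

The antecedent is the phrase ending with the weaker cadence (half cadence, phrase 1) and the consequent the one ending more conclusively (perfect authentic cadence, phrase 2); the antecedent is mm. 21-24.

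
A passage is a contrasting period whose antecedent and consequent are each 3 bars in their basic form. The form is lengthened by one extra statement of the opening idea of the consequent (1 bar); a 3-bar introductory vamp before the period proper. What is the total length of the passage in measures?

Basic contrasting period: 3 + 3 = 6 bars.
6 (basic form) + 1 (extra statement) + 3 (introduction) = 10.

10 measures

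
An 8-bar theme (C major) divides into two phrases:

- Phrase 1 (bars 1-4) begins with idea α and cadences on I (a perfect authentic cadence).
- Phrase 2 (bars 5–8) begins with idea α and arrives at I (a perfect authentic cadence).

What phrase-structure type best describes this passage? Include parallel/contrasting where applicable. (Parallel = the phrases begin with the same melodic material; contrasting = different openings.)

repeated phrase

Both phrases have the same opening (α) and the same cadence (perfect authentic cadence): the second is a restatement, not a consequent, so this is a repeated phrase rather than a period.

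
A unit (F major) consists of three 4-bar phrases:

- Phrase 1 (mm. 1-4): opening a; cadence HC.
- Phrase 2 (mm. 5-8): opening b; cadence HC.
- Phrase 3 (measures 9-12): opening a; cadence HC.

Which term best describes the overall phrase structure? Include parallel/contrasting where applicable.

phrase group

The final phrase closes with a half cadence, which is not stronger than the preceding half cadence; the 3 phrases lack an overall antecedent–consequent design and so form a phrase group.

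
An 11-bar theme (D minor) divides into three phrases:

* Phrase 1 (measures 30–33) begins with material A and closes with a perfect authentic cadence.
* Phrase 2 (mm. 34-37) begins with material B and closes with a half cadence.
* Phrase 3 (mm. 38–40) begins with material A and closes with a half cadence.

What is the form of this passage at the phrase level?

The final phrase closes with a half cadence, which is not stronger than the preceding half cadence; the 3 phrases lack an overall antecedent–consequent design and so form a phrase group.

phrase group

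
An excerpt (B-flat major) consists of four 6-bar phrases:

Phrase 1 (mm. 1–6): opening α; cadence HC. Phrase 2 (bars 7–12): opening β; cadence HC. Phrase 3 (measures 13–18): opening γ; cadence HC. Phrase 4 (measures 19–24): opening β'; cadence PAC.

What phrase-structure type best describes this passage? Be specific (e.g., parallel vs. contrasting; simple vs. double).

Four phrases in two halves: the first half (measures 1-12) ends with a half cadence, the second (mm. 13-24) with a perfect authentic cadence — a large antecedent–consequent pair, i.e. a double period.
Phrase 3 begins with different material from phrase 1, making it contrasting.

contrasting double period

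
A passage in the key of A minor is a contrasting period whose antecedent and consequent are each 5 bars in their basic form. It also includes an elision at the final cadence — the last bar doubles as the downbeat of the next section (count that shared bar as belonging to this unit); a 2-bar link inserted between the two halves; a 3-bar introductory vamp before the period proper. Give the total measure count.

15 measures

Basic contrasting period: 5 + 5 = 10 bars.
10 (basic form) + 2 (link) + 3 (introduction) = 15.
The elision shares a bar with the next section but does not change this unit's count.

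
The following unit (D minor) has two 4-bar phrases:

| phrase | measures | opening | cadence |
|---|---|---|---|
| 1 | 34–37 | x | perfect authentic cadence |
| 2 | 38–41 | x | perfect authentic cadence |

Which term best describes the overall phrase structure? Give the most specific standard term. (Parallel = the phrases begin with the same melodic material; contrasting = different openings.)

Both phrases have the same opening (x) and the same cadence (perfect authentic cadence): the second is a restatement, not a consequent, so this is a repeated phrase rather than a period.

repeated phrase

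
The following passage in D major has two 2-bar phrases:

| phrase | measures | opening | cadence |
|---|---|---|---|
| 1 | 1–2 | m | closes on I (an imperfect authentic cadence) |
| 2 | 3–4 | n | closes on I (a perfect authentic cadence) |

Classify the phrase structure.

contrasting period

Phrase 1 ends with an imperfect authentic cadence (weaker) and phrase 2 with a perfect authentic cadence (stronger): antecedent + consequent = a period.
The two phrases open with different material (m / n), so the period is contrasting.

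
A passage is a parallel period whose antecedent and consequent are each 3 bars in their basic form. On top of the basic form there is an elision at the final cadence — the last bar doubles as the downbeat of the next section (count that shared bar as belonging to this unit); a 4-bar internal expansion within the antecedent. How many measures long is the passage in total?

Basic parallel period: 3 + 3 = 6 bars.
6 (basic form) + 4 (internal expansion) = 10.
The elision shares a bar with the next section but does not change this unit's count.

10 measures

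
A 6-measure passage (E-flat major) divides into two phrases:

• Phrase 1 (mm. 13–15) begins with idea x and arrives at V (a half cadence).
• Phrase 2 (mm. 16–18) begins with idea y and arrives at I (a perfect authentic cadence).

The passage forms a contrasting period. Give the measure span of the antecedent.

measures 13–15

The phrase ending with the weaker cadence (half cadence) is the antecedent; the one ending more conclusively (perfect authentic cadence) is the consequent. The antecedent is measures 13–15.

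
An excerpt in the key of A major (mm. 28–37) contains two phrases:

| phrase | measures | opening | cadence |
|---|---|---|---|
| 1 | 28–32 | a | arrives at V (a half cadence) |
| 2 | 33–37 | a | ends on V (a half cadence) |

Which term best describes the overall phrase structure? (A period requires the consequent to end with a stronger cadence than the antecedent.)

Both phrases have the same opening (a) and the same cadence (half cadence): the second is a restatement, not a consequent, so this is a repeated phrase rather than a period.

repeated phrase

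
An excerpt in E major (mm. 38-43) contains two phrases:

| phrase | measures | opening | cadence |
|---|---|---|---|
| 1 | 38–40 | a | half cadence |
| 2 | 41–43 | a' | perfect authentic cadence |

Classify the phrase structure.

parallel period

Phrase 1 ends with a half cadence (weaker) and phrase 2 with a perfect authentic cadence (stronger): antecedent + consequent = a period.
The two phrases open with the same material (a / a'), so the period is parallel.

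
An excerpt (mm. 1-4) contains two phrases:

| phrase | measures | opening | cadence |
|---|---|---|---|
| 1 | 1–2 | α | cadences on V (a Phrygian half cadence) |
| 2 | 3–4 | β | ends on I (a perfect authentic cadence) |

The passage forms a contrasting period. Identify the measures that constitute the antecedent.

measures 1–2

The antecedent is the phrase ending with the weaker cadence (Phrygian half cadence, phrase 1) and the consequent the one ending more conclusively (perfect authentic cadence, phrase 2); the antecedent is mm. 1–2.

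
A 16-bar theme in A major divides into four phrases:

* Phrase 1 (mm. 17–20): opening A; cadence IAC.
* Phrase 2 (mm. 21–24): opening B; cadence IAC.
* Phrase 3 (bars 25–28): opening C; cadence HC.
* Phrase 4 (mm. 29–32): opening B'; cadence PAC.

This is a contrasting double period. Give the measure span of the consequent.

In a double period the first pair of phrases (ending imperfect authentic cadence) is the large antecedent and the second pair (ending perfect authentic cadence) is the large consequent; the consequent is measures 25–32.

measures 25–32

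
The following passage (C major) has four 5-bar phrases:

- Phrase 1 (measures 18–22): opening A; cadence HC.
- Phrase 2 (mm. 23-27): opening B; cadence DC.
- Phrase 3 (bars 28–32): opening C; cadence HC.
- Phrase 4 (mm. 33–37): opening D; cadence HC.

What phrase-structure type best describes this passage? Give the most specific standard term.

phrase group

Phrase 4 ends with a half cadence, no stronger than phrase 2's deceptive cadence, so the four phrases do not form a double period; nor do phrases 3–4 duplicate 1–2, so it is not a repeated period. With no phrase reaching a conclusive cadence, the passage is a phrase group.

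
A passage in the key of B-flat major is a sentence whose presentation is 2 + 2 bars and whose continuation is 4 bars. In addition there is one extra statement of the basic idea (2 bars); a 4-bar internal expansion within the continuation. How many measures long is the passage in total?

Basic sentence: 2 + 2 + 4 = 8 bars.
8 (basic form) + 2 (extra statement) + 4 (internal expansion) = 14.

14 measures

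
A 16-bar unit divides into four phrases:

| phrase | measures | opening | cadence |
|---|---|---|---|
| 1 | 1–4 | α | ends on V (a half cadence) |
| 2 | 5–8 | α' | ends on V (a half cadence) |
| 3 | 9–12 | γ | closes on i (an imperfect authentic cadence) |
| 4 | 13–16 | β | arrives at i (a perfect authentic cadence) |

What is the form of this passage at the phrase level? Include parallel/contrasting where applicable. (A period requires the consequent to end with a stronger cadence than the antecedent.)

Four phrases in two halves: the first half (mm. 1–8) ends with a half cadence, the second (measures 9–16) with a perfect authentic cadence — a large antecedent–consequent pair, i.e. a double period.
Phrase 3 begins with different material from phrase 1, making it contrasting.

contrasting double period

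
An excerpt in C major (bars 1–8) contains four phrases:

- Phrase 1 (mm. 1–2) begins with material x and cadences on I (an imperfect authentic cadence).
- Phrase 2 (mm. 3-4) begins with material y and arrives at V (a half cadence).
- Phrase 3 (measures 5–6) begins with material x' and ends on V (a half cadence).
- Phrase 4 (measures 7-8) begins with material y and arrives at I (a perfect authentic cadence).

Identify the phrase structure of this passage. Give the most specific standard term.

Four phrases in two halves: the first half (bars 1–4) ends with a half cadence, the second (bars 5-8) with a perfect authentic cadence — a large antecedent–consequent pair, i.e. a double period.
Phrase 3 begins with the same material as phrase 1, making it parallel.

parallel double period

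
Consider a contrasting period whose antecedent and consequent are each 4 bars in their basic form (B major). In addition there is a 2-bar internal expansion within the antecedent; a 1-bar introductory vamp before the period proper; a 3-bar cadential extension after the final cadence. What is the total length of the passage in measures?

Basic contrasting period: 4 + 4 = 8 bars.
8 (basic form) + 2 (internal expansion) + 1 (introduction) + 3 (cadential extension) = 14.

14 measures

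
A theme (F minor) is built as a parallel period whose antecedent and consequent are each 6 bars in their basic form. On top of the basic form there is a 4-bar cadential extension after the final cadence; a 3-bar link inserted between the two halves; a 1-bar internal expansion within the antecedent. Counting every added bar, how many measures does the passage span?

Basic parallel period: 6 + 6 = 12 bars.
12 (basic form) + 4 (cadential extension) + 3 (link) + 1 (internal expansion) = 20.

20 measures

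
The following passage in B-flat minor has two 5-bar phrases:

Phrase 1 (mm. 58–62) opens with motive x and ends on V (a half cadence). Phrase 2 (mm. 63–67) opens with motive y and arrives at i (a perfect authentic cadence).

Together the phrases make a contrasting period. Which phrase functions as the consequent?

phrase 2

The phrase ending with the weaker cadence (half cadence) is the antecedent; the one ending more conclusively (perfect authentic cadence) is the consequent. The consequent is phrase 2.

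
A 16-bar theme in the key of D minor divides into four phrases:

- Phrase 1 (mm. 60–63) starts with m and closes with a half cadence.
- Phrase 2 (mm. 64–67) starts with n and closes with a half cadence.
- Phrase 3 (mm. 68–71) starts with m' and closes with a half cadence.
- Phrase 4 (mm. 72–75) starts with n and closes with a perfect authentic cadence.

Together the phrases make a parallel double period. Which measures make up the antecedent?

In a double period the first pair of phrases (ending half cadence) is the large antecedent and the second pair (ending perfect authentic cadence) is the large consequent; the antecedent is measures 60–67.

measures 60–67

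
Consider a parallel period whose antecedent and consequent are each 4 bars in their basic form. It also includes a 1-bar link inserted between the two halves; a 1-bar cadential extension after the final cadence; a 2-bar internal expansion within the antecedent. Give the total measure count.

12 measures

Basic parallel period: 4 + 4 = 8 bars.
8 (basic form) + 1 (link) + 1 (cadential extension) + 2 (internal expansion) = 12.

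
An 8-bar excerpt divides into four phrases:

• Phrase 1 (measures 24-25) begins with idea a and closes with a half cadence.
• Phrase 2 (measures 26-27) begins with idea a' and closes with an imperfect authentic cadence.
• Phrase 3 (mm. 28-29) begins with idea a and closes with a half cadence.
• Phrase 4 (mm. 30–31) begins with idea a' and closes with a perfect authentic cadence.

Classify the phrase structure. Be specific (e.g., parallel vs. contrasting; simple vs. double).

parallel double period

Four phrases in two halves: the first half (mm. 24–27) ends with an imperfect authentic cadence, the second (mm. 28-31) with a perfect authentic cadence — a large antecedent–consequent pair, i.e. a double period.
Phrase 3 begins with the same material as phrase 1, making it parallel.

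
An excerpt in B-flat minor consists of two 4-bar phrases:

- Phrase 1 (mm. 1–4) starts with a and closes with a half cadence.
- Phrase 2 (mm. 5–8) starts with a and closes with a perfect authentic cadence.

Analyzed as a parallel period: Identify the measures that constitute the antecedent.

measures 1–4

The antecedent is the phrase ending with the weaker cadence (half cadence, phrase 1) and the consequent the one ending more conclusively (perfect authentic cadence, phrase 2); the antecedent is bars 1-4.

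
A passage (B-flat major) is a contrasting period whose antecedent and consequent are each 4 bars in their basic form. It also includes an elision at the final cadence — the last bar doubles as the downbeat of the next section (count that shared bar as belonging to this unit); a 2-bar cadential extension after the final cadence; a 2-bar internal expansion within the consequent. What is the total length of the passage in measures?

12 measures

Basic contrasting period: 4 + 4 = 8 bars.
8 (basic form) + 2 (cadential extension) + 2 (internal expansion) = 12.
The elision shares a bar with the next section but does not change this unit's count.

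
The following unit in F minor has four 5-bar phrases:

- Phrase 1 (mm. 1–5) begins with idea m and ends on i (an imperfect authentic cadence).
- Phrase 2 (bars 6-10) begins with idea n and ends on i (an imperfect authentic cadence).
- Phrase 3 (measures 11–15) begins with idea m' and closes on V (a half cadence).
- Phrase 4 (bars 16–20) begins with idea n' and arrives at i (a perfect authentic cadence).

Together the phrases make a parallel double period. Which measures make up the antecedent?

measures 1–10

In a double period the first pair of phrases (ending imperfect authentic cadence) is the large antecedent and the second pair (ending perfect authentic cadence) is the large consequent; the antecedent is measures 1–10.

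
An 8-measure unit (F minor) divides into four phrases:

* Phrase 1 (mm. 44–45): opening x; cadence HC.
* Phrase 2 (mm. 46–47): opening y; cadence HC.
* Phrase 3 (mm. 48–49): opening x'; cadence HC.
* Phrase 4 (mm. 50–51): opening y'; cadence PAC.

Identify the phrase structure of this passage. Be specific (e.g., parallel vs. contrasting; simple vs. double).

parallel double period

Four phrases in two halves: the first half (mm. 44-47) ends with a half cadence, the second (mm. 48–51) with a perfect authentic cadence — a large antecedent–consequent pair, i.e. a double period.
Phrase 3 begins with the same material as phrase 1, making it parallel.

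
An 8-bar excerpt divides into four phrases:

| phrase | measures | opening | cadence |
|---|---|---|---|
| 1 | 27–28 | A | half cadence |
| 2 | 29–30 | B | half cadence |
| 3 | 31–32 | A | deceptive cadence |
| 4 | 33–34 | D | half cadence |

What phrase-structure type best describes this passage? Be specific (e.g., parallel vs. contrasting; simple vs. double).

phrase group

Phrase 4 ends with a half cadence, no stronger than phrase 2's half cadence, so the four phrases do not form a double period; nor do phrases 3–4 duplicate 1–2, so it is not a repeated period. With no phrase reaching a conclusive cadence, the passage is a phrase group.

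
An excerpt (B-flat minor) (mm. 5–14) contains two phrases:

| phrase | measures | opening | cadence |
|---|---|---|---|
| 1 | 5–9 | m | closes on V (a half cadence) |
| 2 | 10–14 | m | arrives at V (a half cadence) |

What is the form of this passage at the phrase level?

repeated phrase

Both phrases have the same opening (m) and the same cadence (half cadence): the second is a restatement, not a consequent, so this is a repeated phrase rather than a period.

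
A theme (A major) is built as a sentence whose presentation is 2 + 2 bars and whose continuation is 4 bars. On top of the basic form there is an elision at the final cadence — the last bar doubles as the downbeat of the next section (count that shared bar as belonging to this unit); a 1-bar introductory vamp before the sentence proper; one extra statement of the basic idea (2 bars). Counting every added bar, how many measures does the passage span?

11 measures

Basic sentence: 2 + 2 + 4 = 8 bars.
8 (basic form) + 1 (introduction) + 2 (extra statement) = 11.
The elision shares a bar with the next section but does not change this unit's count.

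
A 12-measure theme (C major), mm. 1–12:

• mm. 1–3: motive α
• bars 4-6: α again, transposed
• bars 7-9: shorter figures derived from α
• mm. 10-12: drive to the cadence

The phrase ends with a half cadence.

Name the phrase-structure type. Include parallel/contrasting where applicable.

sentence

Basic idea (mm. 1–3) + its repetition (bars 4–6) form the presentation; fragmentation and cadence (measures 7–12) form the continuation — the 12-bar whole is a sentence.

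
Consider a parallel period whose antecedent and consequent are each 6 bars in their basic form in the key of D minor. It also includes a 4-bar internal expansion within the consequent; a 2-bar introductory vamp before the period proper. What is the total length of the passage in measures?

18 measures

Basic parallel period: 6 + 6 = 12 bars.
12 (basic form) + 4 (internal expansion) + 2 (introduction) = 18.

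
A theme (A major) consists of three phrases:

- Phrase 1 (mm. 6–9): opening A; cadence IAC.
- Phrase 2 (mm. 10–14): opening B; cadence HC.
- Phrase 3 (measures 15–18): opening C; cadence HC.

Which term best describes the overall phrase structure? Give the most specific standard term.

phrase group

The final phrase closes with a half cadence, which is not stronger than the preceding half cadence; the 3 phrases lack an overall antecedent–consequent design and so form a phrase group.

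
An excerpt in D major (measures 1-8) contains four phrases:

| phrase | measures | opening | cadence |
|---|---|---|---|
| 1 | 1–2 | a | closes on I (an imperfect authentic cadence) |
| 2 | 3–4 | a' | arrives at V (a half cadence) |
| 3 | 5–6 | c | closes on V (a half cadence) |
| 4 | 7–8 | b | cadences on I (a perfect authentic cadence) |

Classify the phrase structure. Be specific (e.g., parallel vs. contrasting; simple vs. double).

contrasting double period

Four phrases in two halves: the first half (mm. 1–4) ends with a half cadence, the second (measures 5–8) with a perfect authentic cadence — a large antecedent–consequent pair, i.e. a double period.
Phrase 3 begins with different material from phrase 1, making it contrasting.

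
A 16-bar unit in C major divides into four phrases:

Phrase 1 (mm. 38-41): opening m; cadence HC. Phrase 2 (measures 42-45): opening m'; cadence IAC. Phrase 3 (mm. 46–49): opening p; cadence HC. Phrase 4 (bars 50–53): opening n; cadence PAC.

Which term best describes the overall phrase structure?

contrasting double period

Four phrases in two halves: the first half (mm. 38-45) ends with an imperfect authentic cadence, the second (mm. 46-53) with a perfect authentic cadence — a large antecedent–consequent pair, i.e. a double period.
Phrase 3 begins with different material from phrase 1, making it contrasting.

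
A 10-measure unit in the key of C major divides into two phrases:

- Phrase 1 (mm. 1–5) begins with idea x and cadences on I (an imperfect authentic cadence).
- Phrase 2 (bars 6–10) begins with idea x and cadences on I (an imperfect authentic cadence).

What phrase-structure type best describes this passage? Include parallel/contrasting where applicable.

repeated phrase

Both phrases have the same opening (x) and the same cadence (imperfect authentic cadence): the second is a restatement, not a consequent, so this is a repeated phrase rather than a period.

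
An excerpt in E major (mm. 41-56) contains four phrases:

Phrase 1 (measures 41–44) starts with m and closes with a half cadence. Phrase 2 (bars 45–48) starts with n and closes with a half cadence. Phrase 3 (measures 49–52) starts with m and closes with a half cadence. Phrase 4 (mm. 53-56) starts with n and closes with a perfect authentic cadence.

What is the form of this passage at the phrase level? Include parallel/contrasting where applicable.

Four phrases in two halves: the first half (mm. 41–48) ends with a half cadence, the second (measures 49–56) with a perfect authentic cadence — a large antecedent–consequent pair, i.e. a double period.
Phrase 3 begins with the same material as phrase 1, making it parallel.

parallel double period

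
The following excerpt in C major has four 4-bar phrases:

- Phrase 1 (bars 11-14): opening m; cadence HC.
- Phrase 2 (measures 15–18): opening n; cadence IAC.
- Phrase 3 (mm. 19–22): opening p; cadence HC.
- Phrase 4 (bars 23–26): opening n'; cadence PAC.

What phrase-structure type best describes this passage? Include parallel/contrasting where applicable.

contrasting double period

Four phrases in two halves: the first half (mm. 11-18) ends with an imperfect authentic cadence, the second (mm. 19–26) with a perfect authentic cadence — a large antecedent–consequent pair, i.e. a double period.
Phrase 3 begins with different material from phrase 1, making it contrasting.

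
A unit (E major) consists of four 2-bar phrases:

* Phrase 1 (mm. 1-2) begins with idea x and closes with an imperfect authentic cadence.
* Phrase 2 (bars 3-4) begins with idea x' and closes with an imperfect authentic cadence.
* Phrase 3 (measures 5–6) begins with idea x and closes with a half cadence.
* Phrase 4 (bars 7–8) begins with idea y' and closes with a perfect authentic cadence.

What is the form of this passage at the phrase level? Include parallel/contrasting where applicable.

parallel double period

Four phrases in two halves: the first half (measures 1-4) ends with an imperfect authentic cadence, the second (mm. 5–8) with a perfect authentic cadence — a large antecedent–consequent pair, i.e. a double period.
Phrase 3 begins with the same material as phrase 1, making it parallel.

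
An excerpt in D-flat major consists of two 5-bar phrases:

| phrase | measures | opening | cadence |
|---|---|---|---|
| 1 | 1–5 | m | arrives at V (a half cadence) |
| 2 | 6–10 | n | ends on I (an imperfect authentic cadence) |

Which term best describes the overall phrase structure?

contrasting period

Phrase 1 ends with a half cadence (weaker) and phrase 2 with an imperfect authentic cadence (stronger): antecedent + consequent = a period.
The two phrases open with different material (m / n), so the period is contrasting.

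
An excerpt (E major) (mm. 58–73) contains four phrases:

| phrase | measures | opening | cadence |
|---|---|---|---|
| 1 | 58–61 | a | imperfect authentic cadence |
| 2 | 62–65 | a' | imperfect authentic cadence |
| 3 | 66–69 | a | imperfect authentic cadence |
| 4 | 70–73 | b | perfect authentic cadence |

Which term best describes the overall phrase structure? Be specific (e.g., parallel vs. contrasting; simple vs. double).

parallel double period

Four phrases in two halves: the first half (bars 58-65) ends with an imperfect authentic cadence, the second (bars 66–73) with a perfect authentic cadence — a large antecedent–consequent pair, i.e. a double period.
Phrase 3 begins with the same material as phrase 1, making it parallel.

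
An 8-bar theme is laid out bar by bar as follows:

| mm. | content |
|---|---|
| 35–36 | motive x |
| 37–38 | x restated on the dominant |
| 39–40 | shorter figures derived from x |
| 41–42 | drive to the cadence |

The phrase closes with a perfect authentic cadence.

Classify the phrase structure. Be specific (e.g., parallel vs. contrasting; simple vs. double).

sentence

Basic idea (mm. 35–36) + its repetition (mm. 37-38) form the presentation; fragmentation and cadence (measures 39-42) form the continuation — the 8-bar whole is a sentence.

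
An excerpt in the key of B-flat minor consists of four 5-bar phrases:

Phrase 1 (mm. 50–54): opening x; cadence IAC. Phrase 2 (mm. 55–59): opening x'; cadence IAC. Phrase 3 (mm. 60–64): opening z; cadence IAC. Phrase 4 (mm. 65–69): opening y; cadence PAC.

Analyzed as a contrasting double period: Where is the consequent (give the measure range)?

measures 60–69

In a double period the four phrases pair into a large antecedent (phrases 1–2, ending imperfect authentic cadence) and a large consequent (phrases 3–4, ending perfect authentic cadence). The consequent spans mm. 60-69.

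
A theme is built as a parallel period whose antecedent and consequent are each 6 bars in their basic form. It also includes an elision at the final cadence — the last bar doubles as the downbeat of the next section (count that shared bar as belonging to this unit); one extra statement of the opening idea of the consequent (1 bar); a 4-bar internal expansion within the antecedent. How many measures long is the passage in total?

17 measures

Basic parallel period: 6 + 6 = 12 bars.
12 (basic form) + 1 (extra statement) + 4 (internal expansion) = 17.
The elision shares a bar with the next section but does not change this unit's count.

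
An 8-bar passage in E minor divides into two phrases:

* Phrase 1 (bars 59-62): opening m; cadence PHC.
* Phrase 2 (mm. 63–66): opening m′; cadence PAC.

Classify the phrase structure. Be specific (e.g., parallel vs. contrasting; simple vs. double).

Phrase 1 ends with a Phrygian half cadence (weaker) and phrase 2 with a perfect authentic cadence (stronger): antecedent + consequent = a period.
The two phrases open with the same material (m / m′), so the period is parallel.

parallel period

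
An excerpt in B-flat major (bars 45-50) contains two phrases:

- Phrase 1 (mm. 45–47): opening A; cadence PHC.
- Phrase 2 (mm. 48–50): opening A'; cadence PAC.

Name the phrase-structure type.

parallel period

Phrase 1 ends with a Phrygian half cadence (weaker) and phrase 2 with a perfect authentic cadence (stronger): antecedent + consequent = a period.
The two phrases open with the same material (A / A'), so the period is parallel.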